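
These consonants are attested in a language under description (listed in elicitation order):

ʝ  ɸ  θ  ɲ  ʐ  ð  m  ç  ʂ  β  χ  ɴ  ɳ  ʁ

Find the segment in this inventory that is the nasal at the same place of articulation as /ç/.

/ɲ/

/ç/ is a voiceless palatal fricative.
The nasal at the same place is a palatal nasal — in this inventory, /ɲ/.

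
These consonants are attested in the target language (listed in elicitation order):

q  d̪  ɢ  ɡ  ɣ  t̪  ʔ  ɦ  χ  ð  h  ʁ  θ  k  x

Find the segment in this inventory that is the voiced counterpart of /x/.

/x/ is a voiceless velar fricative.
The voiced counterpart is a voiced velar fricative — in this inventory, /ɣ/.

/ɣ/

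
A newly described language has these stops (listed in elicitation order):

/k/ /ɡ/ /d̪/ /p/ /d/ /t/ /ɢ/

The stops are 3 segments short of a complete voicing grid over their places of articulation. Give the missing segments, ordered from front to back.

/b/, /t̪/, /q/

place of articulation  voiceless  voiced  
bilabial          p         —       
dental            —         d̪      
alveolar          t         d       
velar             k         ɡ       
uvular            —         ɢ       
Gaps, from front to back: bilabial lacks voiced (/b/); dental lacks voiceless (/t̪/); uvular lacks voiceless (/q/).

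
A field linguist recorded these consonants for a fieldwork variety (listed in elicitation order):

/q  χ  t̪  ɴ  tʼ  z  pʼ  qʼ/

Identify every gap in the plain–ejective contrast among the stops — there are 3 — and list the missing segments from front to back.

/p/, /t̪ʼ/, /t/

place of articulation  plain     ejective
bilabial          —         pʼ      
dental            t̪        —       
alveolar          —         tʼ      
uvular            q         qʼ      
Gaps, from front to back: bilabial lacks plain (/p/); dental lacks ejective (/t̪ʼ/); alveolar lacks plain (/t/).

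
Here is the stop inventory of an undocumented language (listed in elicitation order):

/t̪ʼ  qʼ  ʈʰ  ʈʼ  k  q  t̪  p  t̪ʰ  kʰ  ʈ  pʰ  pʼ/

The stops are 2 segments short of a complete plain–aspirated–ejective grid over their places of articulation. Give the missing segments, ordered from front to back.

/kʼ/, /qʰ/

bilabial: plain /p/, aspirated /pʰ/, ejective /pʼ/.
dental: plain /t̪/, aspirated /t̪ʰ/, ejective /t̪ʼ/.
retroflex: plain /ʈ/, aspirated /ʈʰ/, ejective /ʈʼ/.
velar: plain /k/, aspirated /kʰ/, ejective —.
uvular: plain /q/, aspirated —, ejective /qʼ/.
Gaps, from front to back: velar lacks ejective (/kʼ/); uvular lacks aspirated (/qʰ/).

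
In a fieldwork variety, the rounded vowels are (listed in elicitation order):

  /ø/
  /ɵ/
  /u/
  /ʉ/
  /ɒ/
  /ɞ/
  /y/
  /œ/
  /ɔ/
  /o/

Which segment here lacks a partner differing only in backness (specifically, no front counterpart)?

High: /y/ ~ /ʉ/ ~ /u/
High-mid: /ø/ ~ /ɵ/ ~ /o/
Low-mid: /œ/ ~ /ɞ/ ~ /ɔ/
Low: only /ɒ/ (back); no front partner.
So /ɒ/ is the unpaired segment.

/ɒ/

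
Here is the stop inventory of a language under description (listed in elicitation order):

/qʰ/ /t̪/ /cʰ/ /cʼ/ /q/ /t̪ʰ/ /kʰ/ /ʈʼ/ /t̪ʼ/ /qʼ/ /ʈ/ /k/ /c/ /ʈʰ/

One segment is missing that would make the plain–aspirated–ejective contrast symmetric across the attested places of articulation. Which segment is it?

/kʼ/

Plain: /t̪/ (dental), /ʈ/ (retroflex), /c/ (palatal), /k/ (velar), /q/ (uvular).
Aspirated: /t̪ʰ/ (dental), /ʈʰ/ (retroflex), /cʰ/ (palatal), /kʰ/ (velar), /qʰ/ (uvular).
Ejective: /t̪ʼ/ (dental), /ʈʼ/ (retroflex), /cʼ/ (palatal), /qʼ/ (uvular).
The velar row has no ejective member, so the gap is the ejective velar stop /kʼ/.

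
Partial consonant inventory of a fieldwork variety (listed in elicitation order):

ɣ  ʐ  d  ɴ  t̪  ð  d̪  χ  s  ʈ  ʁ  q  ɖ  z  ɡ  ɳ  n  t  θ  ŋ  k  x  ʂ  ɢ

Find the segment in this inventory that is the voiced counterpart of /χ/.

/χ/ is a voiceless uvular fricative.
The voiced counterpart is a voiced uvular fricative — in this inventory, /ʁ/.

/ʁ/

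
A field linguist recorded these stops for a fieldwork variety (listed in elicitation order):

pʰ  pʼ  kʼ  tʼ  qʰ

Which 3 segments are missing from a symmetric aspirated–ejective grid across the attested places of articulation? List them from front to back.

bilabial: aspirated /pʰ/, ejective /pʼ/.
alveolar: aspirated —, ejective /tʼ/.
velar: aspirated —, ejective /kʼ/.
uvular: aspirated /qʰ/, ejective —.
Gaps, from front to back: alveolar lacks aspirated (/tʰ/); velar lacks aspirated (/kʰ/); uvular lacks ejective (/qʼ/).

/tʰ/, /kʰ/, /qʼ/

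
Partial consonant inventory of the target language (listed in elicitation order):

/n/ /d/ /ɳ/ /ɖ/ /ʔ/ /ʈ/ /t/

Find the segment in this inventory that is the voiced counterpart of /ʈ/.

/ʈ/ is a voiceless retroflex stop.
The voiced counterpart is a voiced retroflex stop — in this inventory, /ɖ/.

/ɖ/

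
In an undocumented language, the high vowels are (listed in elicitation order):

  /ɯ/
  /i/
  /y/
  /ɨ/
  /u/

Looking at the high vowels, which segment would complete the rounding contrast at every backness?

/ʉ/

backness          unrounded  rounded 
front             i         y       
central           ɨ         —       
back              ɯ         u       
The central row has no rounded member, so the gap is the central rounded vowel /ʉ/.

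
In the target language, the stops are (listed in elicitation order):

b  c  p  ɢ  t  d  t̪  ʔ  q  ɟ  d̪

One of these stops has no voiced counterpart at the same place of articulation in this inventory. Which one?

/ʔ/

Bilabial: /p/ ~ /b/
Dental: /t̪/ ~ /d̪/
Alveolar: /t/ ~ /d/
Palatal: /c/ ~ /ɟ/
Uvular: /q/ ~ /ɢ/
Glottal: only /ʔ/ (voiceless); no voiced partner.
So /ʔ/ is the unpaired segment.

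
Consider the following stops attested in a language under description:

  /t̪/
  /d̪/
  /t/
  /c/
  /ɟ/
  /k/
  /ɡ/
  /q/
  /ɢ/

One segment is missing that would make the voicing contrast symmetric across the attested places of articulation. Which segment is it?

/d/

place of articulation  voiceless  voiced  
dental            t̪        d̪      
alveolar          t         —       
palatal           c         ɟ       
velar             k         ɡ       
uvular            q         ɢ       
The alveolar row has no voiced member, so the gap is the voiced alveolar stop /d/.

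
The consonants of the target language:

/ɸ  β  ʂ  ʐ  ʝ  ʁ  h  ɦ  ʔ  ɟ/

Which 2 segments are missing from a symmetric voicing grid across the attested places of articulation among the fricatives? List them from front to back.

bilabial: voiceless /ɸ/, voiced /β/.
retroflex: voiceless /ʂ/, voiced /ʐ/.
palatal: voiceless —, voiced /ʝ/.
uvular: voiceless —, voiced /ʁ/.
glottal: voiceless /h/, voiced /ɦ/.
Gaps, from front to back: palatal lacks voiceless (/ç/); uvular lacks voiceless (/χ/).

/ç/, /χ/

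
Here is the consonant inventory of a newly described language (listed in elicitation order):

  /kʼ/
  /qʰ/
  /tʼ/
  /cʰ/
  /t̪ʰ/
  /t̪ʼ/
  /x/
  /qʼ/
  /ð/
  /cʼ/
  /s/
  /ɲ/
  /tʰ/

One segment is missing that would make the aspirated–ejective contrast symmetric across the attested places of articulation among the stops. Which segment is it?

/kʰ/

dental: aspirated /t̪ʰ/, ejective /t̪ʼ/.
alveolar: aspirated /tʰ/, ejective /tʼ/.
palatal: aspirated /cʰ/, ejective /cʼ/.
velar: aspirated —, ejective /kʼ/.
uvular: aspirated /qʰ/, ejective /qʼ/.
The velar row has no aspirated member, so the gap is the aspirated velar stop /kʰ/.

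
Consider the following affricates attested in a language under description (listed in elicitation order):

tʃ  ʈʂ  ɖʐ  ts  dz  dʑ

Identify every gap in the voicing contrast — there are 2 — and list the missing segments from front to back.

/dʒ/, /tɕ/

place of articulation  voiceless  voiced  
alveolar          ts        dz      
postalveolar      tʃ        —       
retroflex         ʈʂ        ɖʐ      
alveolo-palatal   —         dʑ      
Gaps, from front to back: postalveolar lacks voiced (/dʒ/); alveolo-palatal lacks voiceless (/tɕ/).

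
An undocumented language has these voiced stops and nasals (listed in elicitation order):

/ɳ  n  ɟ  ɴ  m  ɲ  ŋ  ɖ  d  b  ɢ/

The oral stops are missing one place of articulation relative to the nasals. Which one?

Oral stop: /b/ (bilabial), /d/ (alveolar), /ɖ/ (retroflex), /ɟ/ (palatal), /ɢ/ (uvular).
Nasal: /m/ (bilabial), /n/ (alveolar), /ɳ/ (retroflex), /ɲ/ (palatal), /ŋ/ (velar), /ɴ/ (uvular).
Every place of articulation has an oral stop member except velar, where /ɡ/ would be expected.

velar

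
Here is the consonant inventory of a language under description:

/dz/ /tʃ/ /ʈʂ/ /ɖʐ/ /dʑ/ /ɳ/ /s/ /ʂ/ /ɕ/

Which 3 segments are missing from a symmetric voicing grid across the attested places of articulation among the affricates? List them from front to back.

Voiceless: /tʃ/ (postalveolar), /ʈʂ/ (retroflex).
Voiced: /dz/ (alveolar), /ɖʐ/ (retroflex), /dʑ/ (alveolo-palatal).
Gaps, from front to back: alveolar lacks voiceless (/ts/); postalveolar lacks voiced (/dʒ/); alveolo-palatal lacks voiceless (/tɕ/).

/ts/, /dʒ/, /tɕ/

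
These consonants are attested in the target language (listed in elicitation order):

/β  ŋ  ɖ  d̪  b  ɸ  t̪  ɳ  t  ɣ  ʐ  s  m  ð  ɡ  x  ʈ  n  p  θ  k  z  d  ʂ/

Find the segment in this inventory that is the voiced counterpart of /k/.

/k/ is a voiceless velar stop.
The voiced counterpart is a voiced velar stop — in this inventory, /ɡ/.

/ɡ/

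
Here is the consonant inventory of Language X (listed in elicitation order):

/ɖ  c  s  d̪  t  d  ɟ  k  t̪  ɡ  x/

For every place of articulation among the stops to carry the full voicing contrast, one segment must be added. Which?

place of articulation  voiceless  voiced  
dental            t̪        d̪      
alveolar          t         d       
retroflex         —         ɖ       
palatal           c         ɟ       
velar             k         ɡ       
The retroflex row has no voiceless member, so the gap is the voiceless retroflex stop /ʈ/.

/ʈ/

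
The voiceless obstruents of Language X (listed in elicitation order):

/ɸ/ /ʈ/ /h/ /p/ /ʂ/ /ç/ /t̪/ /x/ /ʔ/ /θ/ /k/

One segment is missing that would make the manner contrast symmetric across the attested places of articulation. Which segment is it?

bilabial: stop /p/, fricative /ɸ/.
dental: stop /t̪/, fricative /θ/.
retroflex: stop /ʈ/, fricative /ʂ/.
palatal: stop —, fricative /ç/.
velar: stop /k/, fricative /x/.
glottal: stop /ʔ/, fricative /h/.
The palatal row has no stop member, so the gap is the palatal stop /c/.

/c/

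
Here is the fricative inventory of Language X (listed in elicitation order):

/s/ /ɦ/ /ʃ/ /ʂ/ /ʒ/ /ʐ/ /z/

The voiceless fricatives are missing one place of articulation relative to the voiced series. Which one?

glottal

alveolar: voiceless /s/, voiced /z/.
postalveolar: voiceless /ʃ/, voiced /ʒ/.
retroflex: voiceless /ʂ/, voiced /ʐ/.
glottal: voiceless —, voiced /ɦ/.
Every place of articulation has a voiceless member except glottal, where /h/ would be expected.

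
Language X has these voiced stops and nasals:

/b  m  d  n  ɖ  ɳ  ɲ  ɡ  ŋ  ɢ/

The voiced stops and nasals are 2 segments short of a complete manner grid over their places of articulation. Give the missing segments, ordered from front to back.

bilabial: oral stop /b/, nasal /m/.
alveolar: oral stop /d/, nasal /n/.
retroflex: oral stop /ɖ/, nasal /ɳ/.
palatal: oral stop —, nasal /ɲ/.
velar: oral stop /ɡ/, nasal /ŋ/.
uvular: oral stop /ɢ/, nasal —.
Gaps, from front to back: palatal lacks oral stop (/ɟ/); uvular lacks nasal (/ɴ/).

/ɟ/, /ɴ/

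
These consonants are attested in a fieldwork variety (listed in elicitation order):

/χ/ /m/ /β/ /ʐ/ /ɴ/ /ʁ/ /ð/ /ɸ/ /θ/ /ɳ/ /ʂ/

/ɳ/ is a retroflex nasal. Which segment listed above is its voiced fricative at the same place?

/ʐ/

The voiced fricative at the same place is a voiced retroflex fricative — in this inventory, /ʐ/.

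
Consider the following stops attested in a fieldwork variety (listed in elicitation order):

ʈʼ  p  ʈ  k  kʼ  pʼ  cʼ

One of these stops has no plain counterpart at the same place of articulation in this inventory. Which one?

Bilabial: /p/ ~ /pʼ/
Retroflex: /ʈ/ ~ /ʈʼ/
Velar: /k/ ~ /kʼ/
Palatal: only /cʼ/ (ejective); no plain partner.
So /cʼ/ is the unpaired segment.

/cʼ/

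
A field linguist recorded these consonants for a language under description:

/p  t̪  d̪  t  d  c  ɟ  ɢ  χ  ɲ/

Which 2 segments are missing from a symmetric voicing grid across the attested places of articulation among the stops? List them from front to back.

/b/, /q/

Voiceless: /p/ (bilabial), /t̪/ (dental), /t/ (alveolar), /c/ (palatal).
Voiced: /d̪/ (dental), /d/ (alveolar), /ɟ/ (palatal), /ɢ/ (uvular).
Gaps, from front to back: bilabial lacks voiced (/b/); uvular lacks voiceless (/q/).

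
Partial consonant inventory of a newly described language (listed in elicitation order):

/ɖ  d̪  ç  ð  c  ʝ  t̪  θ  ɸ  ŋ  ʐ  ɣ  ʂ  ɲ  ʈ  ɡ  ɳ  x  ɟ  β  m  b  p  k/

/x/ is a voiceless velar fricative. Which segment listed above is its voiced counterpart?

The voiced counterpart is a voiced velar fricative — in this inventory, /ɣ/.

/ɣ/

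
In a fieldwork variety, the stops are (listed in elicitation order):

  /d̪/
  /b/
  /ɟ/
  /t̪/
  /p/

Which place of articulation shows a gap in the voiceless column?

Voiceless: /p/ (bilabial), /t̪/ (dental).
Voiced: /b/ (bilabial), /d̪/ (dental), /ɟ/ (palatal).
Every place of articulation has a voiceless member except palatal, where /c/ would be expected.

palatal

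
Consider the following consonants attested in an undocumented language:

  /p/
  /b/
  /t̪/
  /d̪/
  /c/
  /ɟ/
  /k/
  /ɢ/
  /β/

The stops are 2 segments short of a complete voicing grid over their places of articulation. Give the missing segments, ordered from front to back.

bilabial: voiceless /p/, voiced /b/.
dental: voiceless /t̪/, voiced /d̪/.
palatal: voiceless /c/, voiced /ɟ/.
velar: voiceless /k/, voiced —.
uvular: voiceless —, voiced /ɢ/.
Gaps, from front to back: velar lacks voiced (/ɡ/); uvular lacks voiceless (/q/).

/ɡ/, /q/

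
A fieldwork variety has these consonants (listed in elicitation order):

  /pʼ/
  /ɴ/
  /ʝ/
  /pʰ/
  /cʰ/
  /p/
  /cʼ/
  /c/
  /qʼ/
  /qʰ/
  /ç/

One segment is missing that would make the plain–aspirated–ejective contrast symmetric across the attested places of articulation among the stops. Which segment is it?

place of articulation  plain     aspirated  ejective
bilabial          p         pʰ        pʼ      
palatal           c         cʰ        cʼ      
uvular            —         qʰ        qʼ      
The uvular row has no plain member, so the gap is the plain uvular stop /q/.

/q/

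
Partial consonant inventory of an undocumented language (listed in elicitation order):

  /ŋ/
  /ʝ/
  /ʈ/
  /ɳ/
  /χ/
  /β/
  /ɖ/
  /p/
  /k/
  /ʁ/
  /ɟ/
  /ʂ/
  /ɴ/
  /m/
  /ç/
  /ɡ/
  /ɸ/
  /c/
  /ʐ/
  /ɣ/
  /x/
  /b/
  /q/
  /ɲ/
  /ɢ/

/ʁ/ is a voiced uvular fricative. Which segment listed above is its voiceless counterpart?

The voiceless counterpart is a voiceless uvular fricative — in this inventory, /χ/.

/χ/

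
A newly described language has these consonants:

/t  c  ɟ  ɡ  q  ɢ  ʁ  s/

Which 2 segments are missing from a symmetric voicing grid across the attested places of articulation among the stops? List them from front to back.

alveolar: voiceless /t/, voiced —.
palatal: voiceless /c/, voiced /ɟ/.
velar: voiceless —, voiced /ɡ/.
uvular: voiceless /q/, voiced /ɢ/.
Gaps, from front to back: alveolar lacks voiced (/d/); velar lacks voiceless (/k/).

/d/, /k/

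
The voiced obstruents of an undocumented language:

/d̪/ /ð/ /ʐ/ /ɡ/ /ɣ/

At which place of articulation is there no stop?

Stop: /d̪/ (dental), /ɡ/ (velar).
Fricative: /ð/ (dental), /ʐ/ (retroflex), /ɣ/ (velar).
Every place of articulation has a stop member except retroflex, where /ɖ/ would be expected.

retroflex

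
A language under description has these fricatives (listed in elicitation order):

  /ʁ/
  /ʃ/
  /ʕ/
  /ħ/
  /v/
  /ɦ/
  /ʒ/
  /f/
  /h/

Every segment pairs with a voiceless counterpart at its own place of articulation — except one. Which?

/ʁ/

Labiodental: /f/ ~ /v/
Postalveolar: /ʃ/ ~ /ʒ/
Pharyngeal: /ħ/ ~ /ʕ/
Glottal: /h/ ~ /ɦ/
Uvular: only /ʁ/ (voiced); no voiceless partner.
So /ʁ/ is the unpaired segment.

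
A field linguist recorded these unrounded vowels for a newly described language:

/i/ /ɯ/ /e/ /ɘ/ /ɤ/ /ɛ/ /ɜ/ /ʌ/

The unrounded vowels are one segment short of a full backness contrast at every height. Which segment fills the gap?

Front: /i/ (high), /e/ (high-mid), /ɛ/ (low-mid).
Central: /ɘ/ (high-mid), /ɜ/ (low-mid).
Back: /ɯ/ (high), /ɤ/ (high-mid), /ʌ/ (low-mid).
The high row has no central member, so the gap is the high central unrounded vowel /ɨ/.

/ɨ/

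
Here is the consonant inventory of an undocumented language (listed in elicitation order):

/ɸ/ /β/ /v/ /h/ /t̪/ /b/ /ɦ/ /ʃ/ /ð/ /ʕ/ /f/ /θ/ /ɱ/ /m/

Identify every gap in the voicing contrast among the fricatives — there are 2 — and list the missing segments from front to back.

place of articulation  voiceless  voiced  
bilabial          ɸ         β       
labiodental       f         v       
dental            θ         ð       
postalveolar      ʃ         —       
pharyngeal        —         ʕ       
glottal           h         ɦ       
Gaps, from front to back: postalveolar lacks voiced (/ʒ/); pharyngeal lacks voiceless (/ħ/).

/ʒ/, /ħ/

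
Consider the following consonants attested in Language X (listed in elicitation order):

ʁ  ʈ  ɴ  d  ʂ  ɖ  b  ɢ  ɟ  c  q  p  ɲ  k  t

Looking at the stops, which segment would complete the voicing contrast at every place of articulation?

/ɡ/

Voiceless: /p/ (bilabial), /t/ (alveolar), /ʈ/ (retroflex), /c/ (palatal), /k/ (velar), /q/ (uvular).
Voiced: /b/ (bilabial), /d/ (alveolar), /ɖ/ (retroflex), /ɟ/ (palatal), /ɢ/ (uvular).
The velar row has no voiced member, so the gap is the voiced velar stop /ɡ/.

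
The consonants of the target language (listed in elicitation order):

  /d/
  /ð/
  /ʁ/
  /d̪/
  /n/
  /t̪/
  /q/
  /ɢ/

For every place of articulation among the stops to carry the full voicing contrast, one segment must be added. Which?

/t/

Voiceless: /t̪/ (dental), /q/ (uvular).
Voiced: /d̪/ (dental), /d/ (alveolar), /ɢ/ (uvular).
The alveolar row has no voiceless member, so the gap is the voiceless alveolar stop /t/.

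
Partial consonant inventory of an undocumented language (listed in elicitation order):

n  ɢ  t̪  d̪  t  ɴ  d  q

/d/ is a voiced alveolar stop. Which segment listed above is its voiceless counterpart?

/t/

The voiceless counterpart is a voiceless alveolar stop — in this inventory, /t/.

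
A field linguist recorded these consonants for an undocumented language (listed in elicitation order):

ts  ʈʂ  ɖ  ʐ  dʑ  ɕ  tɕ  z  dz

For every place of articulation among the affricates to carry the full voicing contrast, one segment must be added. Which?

alveolar: voiceless /ts/, voiced /dz/.
retroflex: voiceless /ʈʂ/, voiced —.
alveolo-palatal: voiceless /tɕ/, voiced /dʑ/.
The retroflex row has no voiced member, so the gap is the voiced retroflex affricate /ɖʐ/.

/ɖʐ/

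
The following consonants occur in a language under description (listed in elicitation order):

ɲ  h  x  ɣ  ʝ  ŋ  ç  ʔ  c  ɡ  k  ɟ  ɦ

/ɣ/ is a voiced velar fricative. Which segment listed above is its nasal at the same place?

The nasal at the same place is a velar nasal — in this inventory, /ŋ/.

/ŋ/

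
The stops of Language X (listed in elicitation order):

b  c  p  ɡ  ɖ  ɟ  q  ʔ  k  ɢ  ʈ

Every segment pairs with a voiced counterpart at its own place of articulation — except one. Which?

/ʔ/

Bilabial: /p/ ~ /b/
Retroflex: /ʈ/ ~ /ɖ/
Palatal: /c/ ~ /ɟ/
Velar: /k/ ~ /ɡ/
Uvular: /q/ ~ /ɢ/
Glottal: only /ʔ/ (voiceless); no voiced partner.
So /ʔ/ is the unpaired segment.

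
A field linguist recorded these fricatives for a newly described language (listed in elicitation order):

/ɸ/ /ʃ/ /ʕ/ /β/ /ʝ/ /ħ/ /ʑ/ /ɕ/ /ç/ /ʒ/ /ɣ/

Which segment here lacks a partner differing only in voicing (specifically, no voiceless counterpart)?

/ɣ/

Bilabial: /ɸ/ ~ /β/
Postalveolar: /ʃ/ ~ /ʒ/
Alveolo-palatal: /ɕ/ ~ /ʑ/
Palatal: /ç/ ~ /ʝ/
Pharyngeal: /ħ/ ~ /ʕ/
Velar: only /ɣ/ (voiced); no voiceless partner.
So /ɣ/ is the unpaired segment.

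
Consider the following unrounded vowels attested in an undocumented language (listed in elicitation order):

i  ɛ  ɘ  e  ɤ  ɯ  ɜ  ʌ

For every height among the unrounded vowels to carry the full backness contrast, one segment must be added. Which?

/ɨ/

Front: /i/ (high), /e/ (high-mid), /ɛ/ (low-mid).
Central: /ɘ/ (high-mid), /ɜ/ (low-mid).
Back: /ɯ/ (high), /ɤ/ (high-mid), /ʌ/ (low-mid).
The high row has no central member, so the gap is the high central unrounded vowel /ɨ/.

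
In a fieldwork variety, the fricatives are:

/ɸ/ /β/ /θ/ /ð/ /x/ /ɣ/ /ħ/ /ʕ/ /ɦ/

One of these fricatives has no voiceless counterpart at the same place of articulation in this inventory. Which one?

Bilabial: /ɸ/ ~ /β/
Dental: /θ/ ~ /ð/
Velar: /x/ ~ /ɣ/
Pharyngeal: /ħ/ ~ /ʕ/
Glottal: only /ɦ/ (voiced); no voiceless partner.
So /ɦ/ is the unpaired segment.

/ɦ/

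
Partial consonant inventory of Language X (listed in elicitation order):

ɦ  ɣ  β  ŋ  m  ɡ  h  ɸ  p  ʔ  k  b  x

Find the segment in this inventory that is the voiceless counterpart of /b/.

/p/

/b/ is a voiced bilabial stop.
The voiceless counterpart is a voiceless bilabial stop — in this inventory, /p/.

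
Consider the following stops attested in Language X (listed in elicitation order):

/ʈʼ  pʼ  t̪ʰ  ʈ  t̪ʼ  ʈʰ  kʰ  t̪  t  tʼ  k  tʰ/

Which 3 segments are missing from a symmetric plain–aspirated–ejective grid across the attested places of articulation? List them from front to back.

/p/, /pʰ/, /kʼ/

Plain: /t̪/ (dental), /t/ (alveolar), /ʈ/ (retroflex), /k/ (velar).
Aspirated: /t̪ʰ/ (dental), /tʰ/ (alveolar), /ʈʰ/ (retroflex), /kʰ/ (velar).
Ejective: /pʼ/ (bilabial), /t̪ʼ/ (dental), /tʼ/ (alveolar), /ʈʼ/ (retroflex).
Gaps, from front to back: bilabial lacks plain (/p/); bilabial lacks aspirated (/pʰ/); velar lacks ejective (/kʼ/).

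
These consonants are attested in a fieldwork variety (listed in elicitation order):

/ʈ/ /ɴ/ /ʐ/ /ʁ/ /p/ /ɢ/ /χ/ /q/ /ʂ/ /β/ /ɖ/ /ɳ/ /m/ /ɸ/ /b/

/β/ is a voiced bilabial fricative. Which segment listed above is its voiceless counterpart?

/ɸ/

The voiceless counterpart is a voiceless bilabial fricative — in this inventory, /ɸ/.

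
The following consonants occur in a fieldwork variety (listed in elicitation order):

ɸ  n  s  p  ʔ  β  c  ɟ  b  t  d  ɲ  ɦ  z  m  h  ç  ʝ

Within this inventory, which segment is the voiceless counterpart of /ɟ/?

/c/

/ɟ/ is a voiced palatal stop.
The voiceless counterpart is a voiceless palatal stop — in this inventory, /c/.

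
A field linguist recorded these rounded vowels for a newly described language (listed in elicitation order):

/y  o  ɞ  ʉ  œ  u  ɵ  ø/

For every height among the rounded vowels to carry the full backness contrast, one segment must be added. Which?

Front: /y/ (high), /ø/ (high-mid), /œ/ (low-mid).
Central: /ʉ/ (high), /ɵ/ (high-mid), /ɞ/ (low-mid).
Back: /u/ (high), /o/ (high-mid).
The low-mid row has no back member, so the gap is the low-mid back rounded vowel /ɔ/.

/ɔ/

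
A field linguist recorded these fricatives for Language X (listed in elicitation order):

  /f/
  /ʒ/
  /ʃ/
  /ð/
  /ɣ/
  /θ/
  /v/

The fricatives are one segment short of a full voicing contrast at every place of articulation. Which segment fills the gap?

/x/

place of articulation  voiceless  voiced  
labiodental       f         v       
dental            θ         ð       
postalveolar      ʃ         ʒ       
velar             —         ɣ       
The velar row has no voiceless member, so the gap is the voiceless velar fricative /x/.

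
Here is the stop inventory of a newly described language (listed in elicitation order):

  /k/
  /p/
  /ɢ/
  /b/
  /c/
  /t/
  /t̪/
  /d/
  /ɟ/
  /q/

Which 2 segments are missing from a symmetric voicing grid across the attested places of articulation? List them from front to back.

Voiceless: /p/ (bilabial), /t̪/ (dental), /t/ (alveolar), /c/ (palatal), /k/ (velar), /q/ (uvular).
Voiced: /b/ (bilabial), /d/ (alveolar), /ɟ/ (palatal), /ɢ/ (uvular).
Gaps, from front to back: dental lacks voiced (/d̪/); velar lacks voiced (/ɡ/).

/d̪/, /ɡ/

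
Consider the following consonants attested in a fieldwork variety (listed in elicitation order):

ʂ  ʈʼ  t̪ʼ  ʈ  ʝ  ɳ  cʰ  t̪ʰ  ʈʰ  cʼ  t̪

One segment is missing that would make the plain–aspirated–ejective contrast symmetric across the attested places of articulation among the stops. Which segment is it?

dental: plain /t̪/, aspirated /t̪ʰ/, ejective /t̪ʼ/.
retroflex: plain /ʈ/, aspirated /ʈʰ/, ejective /ʈʼ/.
palatal: plain —, aspirated /cʰ/, ejective /cʼ/.
The palatal row has no plain member, so the gap is the plain palatal stop /c/.

/c/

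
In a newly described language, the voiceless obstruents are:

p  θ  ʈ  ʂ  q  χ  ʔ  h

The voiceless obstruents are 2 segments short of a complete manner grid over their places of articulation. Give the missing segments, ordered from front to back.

/ɸ/, /t̪/

Stop: /p/ (bilabial), /ʈ/ (retroflex), /q/ (uvular), /ʔ/ (glottal).
Fricative: /θ/ (dental), /ʂ/ (retroflex), /χ/ (uvular), /h/ (glottal).
Gaps, from front to back: bilabial lacks fricative (/ɸ/); dental lacks stop (/t̪/).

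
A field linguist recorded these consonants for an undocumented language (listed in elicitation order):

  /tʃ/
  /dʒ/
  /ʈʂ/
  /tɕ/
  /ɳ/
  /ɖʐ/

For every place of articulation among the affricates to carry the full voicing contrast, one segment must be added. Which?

Voiceless: /tʃ/ (postalveolar), /ʈʂ/ (retroflex), /tɕ/ (alveolo-palatal).
Voiced: /dʒ/ (postalveolar), /ɖʐ/ (retroflex).
The alveolo-palatal row has no voiced member, so the gap is the voiced alveolo-palatal affricate /dʑ/.

/dʑ/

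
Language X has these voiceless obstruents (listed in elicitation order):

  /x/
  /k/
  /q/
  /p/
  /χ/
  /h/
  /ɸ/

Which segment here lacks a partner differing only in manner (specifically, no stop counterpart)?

/h/

Bilabial: /p/ ~ /ɸ/
Velar: /k/ ~ /x/
Uvular: /q/ ~ /χ/
Glottal: only /h/ (fricative); no stop partner.
So /h/ is the unpaired segment.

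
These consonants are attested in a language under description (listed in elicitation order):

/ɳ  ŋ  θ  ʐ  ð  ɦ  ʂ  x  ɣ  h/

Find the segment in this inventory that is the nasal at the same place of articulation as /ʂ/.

/ɳ/

/ʂ/ is a voiceless retroflex fricative.
The nasal at the same place is a retroflex nasal — in this inventory, /ɳ/.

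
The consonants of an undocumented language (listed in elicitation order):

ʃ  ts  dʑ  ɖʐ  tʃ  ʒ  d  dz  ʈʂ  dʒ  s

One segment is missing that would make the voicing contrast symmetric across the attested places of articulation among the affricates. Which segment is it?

/tɕ/

place of articulation  voiceless  voiced  
alveolar          ts        dz      
postalveolar      tʃ        dʒ      
retroflex         ʈʂ        ɖʐ      
alveolo-palatal   —         dʑ      
The alveolo-palatal row has no voiceless member, so the gap is the voiceless alveolo-palatal affricate /tɕ/.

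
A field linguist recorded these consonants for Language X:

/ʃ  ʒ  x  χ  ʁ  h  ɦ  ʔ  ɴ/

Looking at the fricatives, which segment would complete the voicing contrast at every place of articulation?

postalveolar: voiceless /ʃ/, voiced /ʒ/.
velar: voiceless /x/, voiced —.
uvular: voiceless /χ/, voiced /ʁ/.
glottal: voiceless /h/, voiced /ɦ/.
The velar row has no voiced member, so the gap is the voiced velar fricative /ɣ/.

/ɣ/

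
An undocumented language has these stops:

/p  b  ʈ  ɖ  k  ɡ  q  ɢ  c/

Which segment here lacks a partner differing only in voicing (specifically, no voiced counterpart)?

Bilabial: /p/ ~ /b/
Retroflex: /ʈ/ ~ /ɖ/
Velar: /k/ ~ /ɡ/
Uvular: /q/ ~ /ɢ/
Palatal: only /c/ (voiceless); no voiced partner.
So /c/ is the unpaired segment.

/c/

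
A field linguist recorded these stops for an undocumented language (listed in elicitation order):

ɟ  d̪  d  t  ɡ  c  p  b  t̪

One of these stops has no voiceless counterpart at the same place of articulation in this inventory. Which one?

Bilabial: /p/ ~ /b/
Dental: /t̪/ ~ /d̪/
Alveolar: /t/ ~ /d/
Palatal: /c/ ~ /ɟ/
Velar: only /ɡ/ (voiced); no voiceless partner.
So /ɡ/ is the unpaired segment.

/ɡ/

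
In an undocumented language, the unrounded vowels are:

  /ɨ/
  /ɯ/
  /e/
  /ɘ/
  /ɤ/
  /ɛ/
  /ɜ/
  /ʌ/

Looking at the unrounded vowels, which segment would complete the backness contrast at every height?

high: front —, central /ɨ/, back /ɯ/.
high-mid: front /e/, central /ɘ/, back /ɤ/.
low-mid: front /ɛ/, central /ɜ/, back /ʌ/.
The high row has no front member, so the gap is the high front unrounded vowel /i/.

/i/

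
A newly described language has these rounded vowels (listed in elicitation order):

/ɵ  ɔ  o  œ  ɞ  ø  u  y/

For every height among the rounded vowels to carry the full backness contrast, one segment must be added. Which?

/ʉ/

high: front /y/, central —, back /u/.
high-mid: front /ø/, central /ɵ/, back /o/.
low-mid: front /œ/, central /ɞ/, back /ɔ/.
The high row has no central member, so the gap is the high central rounded vowel /ʉ/.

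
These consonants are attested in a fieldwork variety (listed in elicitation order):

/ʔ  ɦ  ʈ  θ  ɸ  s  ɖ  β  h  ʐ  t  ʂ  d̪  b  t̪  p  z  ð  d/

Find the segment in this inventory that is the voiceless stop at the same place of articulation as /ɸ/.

/p/

/ɸ/ is a voiceless bilabial fricative.
The voiceless stop at the same place is a voiceless bilabial stop — in this inventory, /p/.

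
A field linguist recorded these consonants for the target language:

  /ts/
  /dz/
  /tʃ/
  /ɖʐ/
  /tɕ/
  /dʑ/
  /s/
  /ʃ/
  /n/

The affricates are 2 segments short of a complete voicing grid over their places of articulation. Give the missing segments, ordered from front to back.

/dʒ/, /ʈʂ/

alveolar: voiceless /ts/, voiced /dz/.
postalveolar: voiceless /tʃ/, voiced —.
retroflex: voiceless —, voiced /ɖʐ/.
alveolo-palatal: voiceless /tɕ/, voiced /dʑ/.
Gaps, from front to back: postalveolar lacks voiced (/dʒ/); retroflex lacks voiceless (/ʈʂ/).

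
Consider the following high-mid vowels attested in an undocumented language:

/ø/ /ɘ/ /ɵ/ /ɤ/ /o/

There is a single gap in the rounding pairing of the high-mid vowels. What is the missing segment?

backness          unrounded  rounded 
front             —         ø       
central           ɘ         ɵ       
back              ɤ         o       
The front row has no unrounded member, so the gap is the front unrounded vowel /e/.

/e/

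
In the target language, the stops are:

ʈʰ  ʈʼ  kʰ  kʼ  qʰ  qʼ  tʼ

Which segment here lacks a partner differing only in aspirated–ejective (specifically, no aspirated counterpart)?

Retroflex: /ʈʰ/ ~ /ʈʼ/
Velar: /kʰ/ ~ /kʼ/
Uvular: /qʰ/ ~ /qʼ/
Alveolar: only /tʼ/ (ejective); no aspirated partner.
So /tʼ/ is the unpaired segment.

/tʼ/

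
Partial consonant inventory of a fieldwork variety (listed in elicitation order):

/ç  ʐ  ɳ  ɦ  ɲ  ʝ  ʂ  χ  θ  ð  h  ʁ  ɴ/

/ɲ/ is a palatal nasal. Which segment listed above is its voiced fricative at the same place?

/ʝ/

The voiced fricative at the same place is a voiced palatal fricative — in this inventory, /ʝ/.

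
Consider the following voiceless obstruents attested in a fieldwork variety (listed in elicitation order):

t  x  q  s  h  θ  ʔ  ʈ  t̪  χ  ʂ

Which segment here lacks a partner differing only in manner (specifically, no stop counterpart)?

/x/

Dental: /t̪/ ~ /θ/
Alveolar: /t/ ~ /s/
Retroflex: /ʈ/ ~ /ʂ/
Uvular: /q/ ~ /χ/
Glottal: /ʔ/ ~ /h/
Velar: only /x/ (fricative); no stop partner.
So /x/ is the unpaired segment.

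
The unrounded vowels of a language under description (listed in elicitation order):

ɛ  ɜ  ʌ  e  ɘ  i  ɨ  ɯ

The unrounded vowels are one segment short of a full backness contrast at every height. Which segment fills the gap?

/ɤ/

high: front /i/, central /ɨ/, back /ɯ/.
high-mid: front /e/, central /ɘ/, back —.
low-mid: front /ɛ/, central /ɜ/, back /ʌ/.
The high-mid row has no back member, so the gap is the high-mid back unrounded vowel /ɤ/.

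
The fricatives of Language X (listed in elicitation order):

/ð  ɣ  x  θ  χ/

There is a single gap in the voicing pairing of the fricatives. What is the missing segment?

/ʁ/

Voiceless: /θ/ (dental), /x/ (velar), /χ/ (uvular).
Voiced: /ð/ (dental), /ɣ/ (velar).
The uvular row has no voiced member, so the gap is the voiced uvular fricative /ʁ/.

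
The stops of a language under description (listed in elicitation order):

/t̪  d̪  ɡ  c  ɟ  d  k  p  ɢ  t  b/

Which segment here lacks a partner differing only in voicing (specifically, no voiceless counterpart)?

Bilabial: /p/ ~ /b/
Dental: /t̪/ ~ /d̪/
Alveolar: /t/ ~ /d/
Palatal: /c/ ~ /ɟ/
Velar: /k/ ~ /ɡ/
Uvular: only /ɢ/ (voiced); no voiceless partner.
So /ɢ/ is the unpaired segment.

/ɢ/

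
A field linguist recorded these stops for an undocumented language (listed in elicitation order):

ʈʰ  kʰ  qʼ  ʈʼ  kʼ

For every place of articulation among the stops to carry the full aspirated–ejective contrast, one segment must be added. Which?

Aspirated: /ʈʰ/ (retroflex), /kʰ/ (velar).
Ejective: /ʈʼ/ (retroflex), /kʼ/ (velar), /qʼ/ (uvular).
The uvular row has no aspirated member, so the gap is the aspirated uvular stop /qʰ/.

/qʰ/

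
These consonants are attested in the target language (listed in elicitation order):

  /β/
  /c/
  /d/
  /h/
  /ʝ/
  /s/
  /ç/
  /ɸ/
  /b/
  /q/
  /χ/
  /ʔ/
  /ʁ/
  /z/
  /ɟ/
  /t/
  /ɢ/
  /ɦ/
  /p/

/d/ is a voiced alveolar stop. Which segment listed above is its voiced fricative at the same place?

The voiced fricative at the same place is a voiced alveolar fricative — in this inventory, /z/.

/z/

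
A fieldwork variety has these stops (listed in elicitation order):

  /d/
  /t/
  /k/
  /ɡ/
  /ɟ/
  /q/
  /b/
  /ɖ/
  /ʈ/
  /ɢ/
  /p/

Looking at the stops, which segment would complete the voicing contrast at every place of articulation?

bilabial: voiceless /p/, voiced /b/.
alveolar: voiceless /t/, voiced /d/.
retroflex: voiceless /ʈ/, voiced /ɖ/.
palatal: voiceless —, voiced /ɟ/.
velar: voiceless /k/, voiced /ɡ/.
uvular: voiceless /q/, voiced /ɢ/.
The palatal row has no voiceless member, so the gap is the voiceless palatal stop /c/.

/c/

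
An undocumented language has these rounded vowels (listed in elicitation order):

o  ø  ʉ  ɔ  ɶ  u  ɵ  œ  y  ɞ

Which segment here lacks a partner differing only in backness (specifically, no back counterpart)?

/ɶ/

High: /y/ ~ /ʉ/ ~ /u/
High-mid: /ø/ ~ /ɵ/ ~ /o/
Low-mid: /œ/ ~ /ɞ/ ~ /ɔ/
Low: only /ɶ/ (front); no back partner.
So /ɶ/ is the unpaired segment.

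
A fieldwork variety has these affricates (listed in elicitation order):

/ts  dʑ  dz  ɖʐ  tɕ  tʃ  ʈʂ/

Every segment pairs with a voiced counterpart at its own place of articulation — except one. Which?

Alveolar: /ts/ ~ /dz/
Retroflex: /ʈʂ/ ~ /ɖʐ/
Alveolo-palatal: /tɕ/ ~ /dʑ/
Postalveolar: only /tʃ/ (voiceless); no voiced partner.
So /tʃ/ is the unpaired segment.

/tʃ/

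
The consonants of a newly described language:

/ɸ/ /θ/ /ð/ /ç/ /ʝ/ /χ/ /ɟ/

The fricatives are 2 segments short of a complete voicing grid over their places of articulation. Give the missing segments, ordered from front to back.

bilabial: voiceless /ɸ/, voiced —.
dental: voiceless /θ/, voiced /ð/.
palatal: voiceless /ç/, voiced /ʝ/.
uvular: voiceless /χ/, voiced —.
Gaps, from front to back: bilabial lacks voiced (/β/); uvular lacks voiced (/ʁ/).

/β/, /ʁ/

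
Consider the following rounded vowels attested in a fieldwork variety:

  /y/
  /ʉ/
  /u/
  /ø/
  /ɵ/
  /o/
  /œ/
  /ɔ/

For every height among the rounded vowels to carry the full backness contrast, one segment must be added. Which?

/ɞ/

high: front /y/, central /ʉ/, back /u/.
high-mid: front /ø/, central /ɵ/, back /o/.
low-mid: front /œ/, central —, back /ɔ/.
The low-mid row has no central member, so the gap is the low-mid central rounded vowel /ɞ/.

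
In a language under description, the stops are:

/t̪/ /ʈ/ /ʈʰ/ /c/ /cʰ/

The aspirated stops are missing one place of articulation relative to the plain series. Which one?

dental: plain /t̪/, aspirated —.
retroflex: plain /ʈ/, aspirated /ʈʰ/.
palatal: plain /c/, aspirated /cʰ/.
Every place of articulation has an aspirated member except dental, where /t̪ʰ/ would be expected.

dental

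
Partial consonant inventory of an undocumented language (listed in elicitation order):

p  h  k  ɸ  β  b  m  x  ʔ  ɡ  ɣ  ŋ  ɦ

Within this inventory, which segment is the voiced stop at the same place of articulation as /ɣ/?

/ɣ/ is a voiced velar fricative.
The voiced stop at the same place is a voiced velar stop — in this inventory, /ɡ/.

/ɡ/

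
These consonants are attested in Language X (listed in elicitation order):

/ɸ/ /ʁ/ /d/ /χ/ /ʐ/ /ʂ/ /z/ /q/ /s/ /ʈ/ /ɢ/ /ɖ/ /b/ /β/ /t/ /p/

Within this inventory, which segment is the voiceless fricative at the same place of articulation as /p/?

/ɸ/

/p/ is a voiceless bilabial stop.
The voiceless fricative at the same place is a voiceless bilabial fricative — in this inventory, /ɸ/.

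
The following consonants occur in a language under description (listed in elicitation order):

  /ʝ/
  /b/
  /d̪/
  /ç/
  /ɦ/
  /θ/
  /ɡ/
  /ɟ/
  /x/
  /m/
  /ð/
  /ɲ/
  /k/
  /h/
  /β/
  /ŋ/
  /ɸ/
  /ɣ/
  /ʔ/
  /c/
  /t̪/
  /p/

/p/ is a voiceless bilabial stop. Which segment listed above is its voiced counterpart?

The voiced counterpart is a voiced bilabial stop — in this inventory, /b/.

/b/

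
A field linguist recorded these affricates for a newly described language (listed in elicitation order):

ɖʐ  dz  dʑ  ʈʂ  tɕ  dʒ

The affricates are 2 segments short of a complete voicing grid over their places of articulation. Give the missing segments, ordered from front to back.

/ts/, /tʃ/

place of articulation  voiceless  voiced  
alveolar          —         dz      
postalveolar      —         dʒ      
retroflex         ʈʂ        ɖʐ      
alveolo-palatal   tɕ        dʑ      
Gaps, from front to back: alveolar lacks voiceless (/ts/); postalveolar lacks voiceless (/tʃ/).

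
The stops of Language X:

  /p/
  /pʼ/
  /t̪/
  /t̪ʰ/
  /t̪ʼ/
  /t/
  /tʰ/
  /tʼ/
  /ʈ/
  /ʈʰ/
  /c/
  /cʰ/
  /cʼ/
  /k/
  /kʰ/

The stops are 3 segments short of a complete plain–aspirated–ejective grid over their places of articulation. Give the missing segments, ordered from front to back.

/pʰ/, /ʈʼ/, /kʼ/

bilabial: plain /p/, aspirated —, ejective /pʼ/.
dental: plain /t̪/, aspirated /t̪ʰ/, ejective /t̪ʼ/.
alveolar: plain /t/, aspirated /tʰ/, ejective /tʼ/.
retroflex: plain /ʈ/, aspirated /ʈʰ/, ejective —.
palatal: plain /c/, aspirated /cʰ/, ejective /cʼ/.
velar: plain /k/, aspirated /kʰ/, ejective —.
Gaps, from front to back: bilabial lacks aspirated (/pʰ/); retroflex lacks ejective (/ʈʼ/); velar lacks ejective (/kʼ/).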